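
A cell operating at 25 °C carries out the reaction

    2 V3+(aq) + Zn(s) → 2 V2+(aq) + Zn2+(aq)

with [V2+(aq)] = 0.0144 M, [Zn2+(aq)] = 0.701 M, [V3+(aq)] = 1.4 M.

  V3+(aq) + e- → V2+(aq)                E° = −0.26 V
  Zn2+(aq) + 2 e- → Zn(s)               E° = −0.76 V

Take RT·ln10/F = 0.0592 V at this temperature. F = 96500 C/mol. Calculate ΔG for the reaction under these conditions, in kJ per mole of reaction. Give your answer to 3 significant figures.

The standard cell potential is −0.26 − (−0.76) = +0.50 V, with n = 2 electrons in the balanced equation.
Here Q = ([V2+(aq)]^2·[Zn2+(aq)]) / [V3+(aq)]^2 = 7.42×10^−5 (log Q = −4.130), giving E = +0.50 − (0.0592/2)·(−4.130) = +0.6222 V.
Finally ΔG = −nFE = −(2)(96500 C/mol)(+0.6222 V) = −120 kJ/mol.

−120 kJ/mol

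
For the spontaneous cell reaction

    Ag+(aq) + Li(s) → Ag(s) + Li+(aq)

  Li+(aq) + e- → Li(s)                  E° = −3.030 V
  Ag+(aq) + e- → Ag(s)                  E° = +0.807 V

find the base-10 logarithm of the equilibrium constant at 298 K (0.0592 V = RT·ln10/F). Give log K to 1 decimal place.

The Ag⁺/Ag couple is reduced (cathode); E°cell = +0.807 − (−3.030) = +3.837 V with n = 1.
At equilibrium E = 0, so log K = nE°cell / 0.0592 = (1)(+3.837) / 0.0592 = 64.8.

log K = 64.8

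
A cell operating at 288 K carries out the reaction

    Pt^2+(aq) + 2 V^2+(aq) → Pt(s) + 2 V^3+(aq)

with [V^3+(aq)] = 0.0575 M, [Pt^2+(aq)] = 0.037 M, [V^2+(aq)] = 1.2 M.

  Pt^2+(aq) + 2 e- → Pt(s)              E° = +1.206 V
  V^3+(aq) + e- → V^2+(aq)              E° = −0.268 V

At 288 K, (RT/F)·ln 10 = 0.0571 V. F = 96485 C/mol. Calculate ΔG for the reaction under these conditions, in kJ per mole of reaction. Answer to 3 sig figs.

−291 kJ/mol

With Pt²⁺/Pt reduced at the cathode, E°cell = +1.206 − (−0.268) = +1.474 V and n = 2.
Here Q = [V^3+(aq)]^2 / ([Pt^2+(aq)]·[V^2+(aq)]^2) = 0.0621 (log Q = −1.207), giving E = +1.474 − (0.0571/2)·(−1.207) = +1.5085 V.
Finally ΔG = −nFE = −(2)(96485 C/mol)(+1.5085 V) = −291 kJ/mol.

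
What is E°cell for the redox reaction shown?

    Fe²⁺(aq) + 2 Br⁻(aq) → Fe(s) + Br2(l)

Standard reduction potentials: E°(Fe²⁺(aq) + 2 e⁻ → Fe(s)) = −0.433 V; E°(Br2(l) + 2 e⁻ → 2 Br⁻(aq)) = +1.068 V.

−1.501 V

Fe²⁺(aq) gains electrons, so the Fe²⁺/Fe couple is the cathode; the Br₂/Br⁻ couple is the anode.
E°cell = E°(cathode) − E°(anode) = −0.433 − (+1.068) = −1.501 V.
The negative E°cell means the reaction is non-spontaneous in the direction written.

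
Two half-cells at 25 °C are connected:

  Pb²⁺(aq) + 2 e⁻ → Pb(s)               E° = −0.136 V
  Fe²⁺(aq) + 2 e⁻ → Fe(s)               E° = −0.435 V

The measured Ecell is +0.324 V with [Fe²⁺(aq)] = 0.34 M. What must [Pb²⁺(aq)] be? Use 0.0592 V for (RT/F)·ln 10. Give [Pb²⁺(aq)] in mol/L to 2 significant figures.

2.4 M

With Pb²⁺/Pb at the cathode and Fe²⁺/Fe at the anode, E°cell = −0.136 − (−0.435) = +0.299 V (n = 2).
Since E = E° − (0.0592/n)·log Q, log Q = n(E° − E)/0.0592 = −0.845.
For Pb²⁺(aq) + Fe(s) → Pb(s) + Fe²⁺(aq), the reaction quotient is Q = [Fe²⁺(aq)] / [Pb²⁺(aq)].
Isolating [Pb²⁺(aq)] in Q = 10^{−0.845} yields log [Pb²⁺(aq)] = 0.376, i.e. 2.4 M.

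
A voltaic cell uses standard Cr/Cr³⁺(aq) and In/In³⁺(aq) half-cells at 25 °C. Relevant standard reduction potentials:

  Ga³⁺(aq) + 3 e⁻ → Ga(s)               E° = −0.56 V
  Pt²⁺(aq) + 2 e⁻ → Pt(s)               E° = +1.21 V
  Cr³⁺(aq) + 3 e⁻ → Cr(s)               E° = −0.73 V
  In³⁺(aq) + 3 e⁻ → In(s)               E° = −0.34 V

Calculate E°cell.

+0.39 V

The In³⁺/In couple has the higher E°, so In ion is reduced (cathode) and Cr is oxidized (anode).
E°cell = E°(cathode) − E°(anode) = −0.34 − (−0.73) = +0.39 V.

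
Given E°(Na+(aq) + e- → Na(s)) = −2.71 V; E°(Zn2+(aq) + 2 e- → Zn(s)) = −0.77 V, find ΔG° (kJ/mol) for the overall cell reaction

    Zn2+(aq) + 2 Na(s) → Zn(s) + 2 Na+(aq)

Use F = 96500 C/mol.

−374 kJ/mol

In the reaction as written Zn2+(aq) is reduced, so the Zn²⁺/Zn couple is the cathode and Na⁺/Na is the anode.
E°cell = −0.77 − (−2.71) = +1.94 V; balancing electrons gives n = 2.
ΔG° = −nFE°cell = −(2)(96500)(+1.94) J/mol = −374 kJ/mol.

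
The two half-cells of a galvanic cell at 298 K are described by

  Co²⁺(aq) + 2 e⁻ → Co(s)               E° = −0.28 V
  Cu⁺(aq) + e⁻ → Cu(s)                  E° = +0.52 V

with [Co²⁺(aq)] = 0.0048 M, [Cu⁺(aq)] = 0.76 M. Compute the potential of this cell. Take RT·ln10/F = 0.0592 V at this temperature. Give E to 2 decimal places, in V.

Cu⁺/Cu is reduced (cathode, E° = +0.52 V) and Co²⁺/Co is oxidized (anode).
E°cell = +0.52 − (−0.28) = +0.80 V, with n = 2 electrons transferred.
Balancing gives 2 Cu⁺(aq) + Co(s) → 2 Cu(s) + Co²⁺(aq); hence Q = [Co²⁺(aq)] / [Cu⁺(aq)]^2 = 0.00831 (log Q = −2.080).
By the Nernst equation, E = +0.80 − (0.0592/2)·(−2.080) = +0.86 V.

+0.86 V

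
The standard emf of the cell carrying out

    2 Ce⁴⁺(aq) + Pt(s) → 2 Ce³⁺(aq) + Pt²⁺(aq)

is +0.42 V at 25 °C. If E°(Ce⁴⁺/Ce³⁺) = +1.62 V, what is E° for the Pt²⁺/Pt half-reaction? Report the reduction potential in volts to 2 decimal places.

+1.20 V

In the reaction as written the Ce⁴⁺/Ce³⁺ couple is reduced (cathode) and Pt²⁺/Pt is oxidized (anode), so E°cell = E°(Ce⁴⁺/Ce³⁺) − E°(Pt²⁺/Pt).
E°(Pt²⁺/Pt) = E°(cathode) − E°cell = +1.62 − (+0.42) = +1.20 V.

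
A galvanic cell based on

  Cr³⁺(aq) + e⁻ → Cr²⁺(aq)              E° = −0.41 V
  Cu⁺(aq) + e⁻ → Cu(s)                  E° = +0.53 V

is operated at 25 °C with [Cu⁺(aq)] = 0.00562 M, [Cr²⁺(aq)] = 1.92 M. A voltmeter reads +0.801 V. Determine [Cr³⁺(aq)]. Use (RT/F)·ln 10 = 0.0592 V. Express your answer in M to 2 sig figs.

The Cu⁺/Cu couple has the larger reduction potential, so it is the cathode: E°cell = +0.53 − (−0.41) = +0.94 V and n = 1.
Since E = E° − (0.0592/n)·log Q, log Q = n(E° − E)/0.0592 = 2.348.
For Cu⁺(aq) + Cr²⁺(aq) → Cu(s) + Cr³⁺(aq), the reaction quotient is Q = [Cr³⁺(aq)] / ([Cu⁺(aq)]·[Cr²⁺(aq)]).
Substituting the known concentrations and solving, log [Cr³⁺(aq)] = 0.381 and [Cr³⁺(aq)] = 2.4 M.

2.4 M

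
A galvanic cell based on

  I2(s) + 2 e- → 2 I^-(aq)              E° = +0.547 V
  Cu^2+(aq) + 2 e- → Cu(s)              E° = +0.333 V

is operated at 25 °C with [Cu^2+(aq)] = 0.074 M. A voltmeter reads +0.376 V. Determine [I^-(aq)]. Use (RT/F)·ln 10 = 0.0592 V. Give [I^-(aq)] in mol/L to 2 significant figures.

I₂/I⁻ is the cathode (higher E°); E°cell = +0.547 − (+0.333) = +0.214 V with n = 2.
Rearranging E = E° − (0.0592/n)·log Q gives log Q = 2(+0.214 − (+0.376))/0.0592 = −5.473.
For I2(s) + Cu(s) → 2 I^-(aq) + Cu^2+(aq), the reaction quotient is Q = [I^-(aq)]^2·[Cu^2+(aq)].
Isolating [I^-(aq)] in Q = 10^{−5.473} yields log [I^-(aq)] = −2.171, i.e. 0.0067 M.

0.0067 M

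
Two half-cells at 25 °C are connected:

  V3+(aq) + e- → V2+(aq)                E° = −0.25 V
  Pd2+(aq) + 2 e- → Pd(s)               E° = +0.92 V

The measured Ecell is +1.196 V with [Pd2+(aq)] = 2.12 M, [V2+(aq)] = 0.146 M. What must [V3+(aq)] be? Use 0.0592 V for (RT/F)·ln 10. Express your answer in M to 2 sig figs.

0.077 M

Pd²⁺/Pd is the cathode (higher E°); E°cell = +0.92 − (−0.25) = +1.17 V with n = 2.
Since E = E° − (0.0592/n)·log Q, log Q = n(E° − E)/0.0592 = −0.878.
The balanced reaction is Pd2+(aq) + 2 V2+(aq) → Pd(s) + 2 V3+(aq), so Q = [V3+(aq)]^2 / ([Pd2+(aq)]·[V2+(aq)]^2).
Solving for the unknown gives log [V3+(aq)] = −1.111, so [V3+(aq)] ≈ 0.077 M.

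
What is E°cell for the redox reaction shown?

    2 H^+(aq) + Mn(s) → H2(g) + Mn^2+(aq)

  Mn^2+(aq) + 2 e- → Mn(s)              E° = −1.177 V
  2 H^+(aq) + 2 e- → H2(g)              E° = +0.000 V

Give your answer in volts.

In the reaction as written, H^+(aq) is reduced (cathode) and Mn^2+(aq) is produced by oxidation at the anode.
E°cell = E°(cathode) − E°(anode) = +0.000 − (−1.177) = +1.177 V.
The positive value indicates the reaction is spontaneous as written.

+1.177 V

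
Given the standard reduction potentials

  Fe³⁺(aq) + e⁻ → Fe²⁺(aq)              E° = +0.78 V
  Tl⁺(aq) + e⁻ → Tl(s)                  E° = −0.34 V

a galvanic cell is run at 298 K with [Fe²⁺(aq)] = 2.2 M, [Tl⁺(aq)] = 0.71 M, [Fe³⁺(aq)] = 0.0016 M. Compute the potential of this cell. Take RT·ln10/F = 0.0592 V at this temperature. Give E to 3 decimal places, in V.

+0.943 V

The Fe³⁺/Fe²⁺ couple has the more positive E°, so it is the cathode; Tl⁺/Tl is the anode.
The standard potential is +0.78 − (−0.34) = +1.12 V and the balanced reaction transfers n = 1 electron.
Balancing gives Fe³⁺(aq) + Tl(s) → Fe²⁺(aq) + Tl⁺(aq); hence Q = ([Fe²⁺(aq)]·[Tl⁺(aq)]) / [Fe³⁺(aq)] = 976 (log Q = 2.990).
E = E° − (0.0592/n)·log Q = +1.12 − (0.0592/1)(2.990) = +0.943 V.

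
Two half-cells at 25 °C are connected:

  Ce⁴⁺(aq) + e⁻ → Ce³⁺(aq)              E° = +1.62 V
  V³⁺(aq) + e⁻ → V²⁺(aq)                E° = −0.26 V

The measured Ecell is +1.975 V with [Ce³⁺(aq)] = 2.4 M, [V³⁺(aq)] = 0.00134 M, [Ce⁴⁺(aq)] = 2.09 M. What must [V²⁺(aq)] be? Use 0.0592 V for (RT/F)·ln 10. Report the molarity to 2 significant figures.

Ce⁴⁺/Ce³⁺ is the cathode (higher E°); E°cell = +1.62 − (−0.26) = +1.88 V with n = 1.
From the Nernst equation, log Q = n(E° − E)/0.0592 = 1·(+1.88 − (+1.975))/0.0592 = −1.605.
For Ce⁴⁺(aq) + V²⁺(aq) → Ce³⁺(aq) + V³⁺(aq), the reaction quotient is Q = ([Ce³⁺(aq)]·[V³⁺(aq)]) / ([Ce⁴⁺(aq)]·[V²⁺(aq)]).
Substituting the known concentrations and solving, log [V²⁺(aq)] = −1.208 and [V²⁺(aq)] = 0.062 M.

0.062 M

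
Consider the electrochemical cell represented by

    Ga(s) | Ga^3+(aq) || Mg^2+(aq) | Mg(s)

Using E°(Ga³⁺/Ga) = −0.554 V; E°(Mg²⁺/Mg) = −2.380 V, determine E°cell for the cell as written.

−1.826 V

By convention the left-hand electrode in cell notation is the anode (oxidation) and the right-hand electrode is the cathode (reduction).
E°cell = E°(right) − E°(left) = −2.380 − (−0.554) = −1.826 V.
The negative sign shows that, as written, the cell would require an external voltage to drive the reaction.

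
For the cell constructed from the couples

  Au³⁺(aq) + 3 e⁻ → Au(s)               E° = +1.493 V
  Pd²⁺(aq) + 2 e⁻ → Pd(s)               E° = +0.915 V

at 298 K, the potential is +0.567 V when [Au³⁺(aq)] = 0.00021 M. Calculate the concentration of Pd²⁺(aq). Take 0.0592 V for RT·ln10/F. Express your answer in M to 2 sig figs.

Au³⁺/Au is the cathode (higher E°); E°cell = +1.493 − (+0.915) = +0.578 V with n = 6.
From the Nernst equation, log Q = n(E° − E)/0.0592 = 6·(+0.578 − (+0.567))/0.0592 = 1.115.
The balanced reaction is 2 Au³⁺(aq) + 3 Pd(s) → 2 Au(s) + 3 Pd²⁺(aq), so Q = [Pd²⁺(aq)]^3 / [Au³⁺(aq)]^2.
Solving for the unknown gives log [Pd²⁺(aq)] = −2.080, so [Pd²⁺(aq)] ≈ 0.0083 M.

0.0083 M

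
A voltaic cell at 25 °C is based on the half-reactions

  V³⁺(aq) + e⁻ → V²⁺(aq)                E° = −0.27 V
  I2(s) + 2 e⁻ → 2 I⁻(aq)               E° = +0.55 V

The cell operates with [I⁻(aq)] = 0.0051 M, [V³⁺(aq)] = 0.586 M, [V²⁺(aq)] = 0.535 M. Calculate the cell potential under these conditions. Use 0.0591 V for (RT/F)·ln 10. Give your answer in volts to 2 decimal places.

Since E°(I₂/I⁻) > E°(V³⁺/V²⁺), I₂/I⁻ serves as the cathode.
E°cell = +0.55 − (−0.27) = +0.82 V, with n = 2 electrons transferred.
The balanced reaction is I2(s) + 2 V²⁺(aq) → 2 I⁻(aq) + 2 V³⁺(aq), so Q = ([I⁻(aq)]^2·[V³⁺(aq)]^2) / [V²⁺(aq)]^2 = 3.12×10^−5 and log Q = −4.506.
By the Nernst equation, E = +0.82 − (0.0591/2)·(−4.506) = +0.95 V.

+0.95 V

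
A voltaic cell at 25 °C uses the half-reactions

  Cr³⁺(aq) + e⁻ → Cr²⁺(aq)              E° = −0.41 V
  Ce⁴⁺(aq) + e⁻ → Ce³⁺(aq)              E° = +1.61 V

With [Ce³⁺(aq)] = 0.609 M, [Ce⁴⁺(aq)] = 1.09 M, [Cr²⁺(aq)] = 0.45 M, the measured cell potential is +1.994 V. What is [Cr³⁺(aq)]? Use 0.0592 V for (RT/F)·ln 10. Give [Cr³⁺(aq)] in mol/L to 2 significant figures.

2.2 M

Ce⁴⁺/Ce³⁺ is the cathode (higher E°); E°cell = +1.61 − (−0.41) = +2.02 V with n = 1.
Since E = E° − (0.0592/n)·log Q, log Q = n(E° − E)/0.0592 = 0.439.
For Ce⁴⁺(aq) + Cr²⁺(aq) → Ce³⁺(aq) + Cr³⁺(aq), the reaction quotient is Q = ([Ce³⁺(aq)]·[Cr³⁺(aq)]) / ([Ce⁴⁺(aq)]·[Cr²⁺(aq)]).
Isolating [Cr³⁺(aq)] in Q = 10^{0.439} yields log [Cr³⁺(aq)] = 0.345, i.e. 2.2 M.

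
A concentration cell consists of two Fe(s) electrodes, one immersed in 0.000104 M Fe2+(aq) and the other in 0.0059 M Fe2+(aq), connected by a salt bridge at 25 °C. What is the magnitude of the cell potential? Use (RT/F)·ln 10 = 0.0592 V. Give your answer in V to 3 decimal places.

0.052 V

For a concentration cell E°cell = 0, since both electrodes use the same couple.
The compartment with the higher Fe2+(aq) concentration (0.0059 M) acts as the cathode; ions are reduced there and produced at the dilute (0.000104 M) anode.
With n = 2, Ecell = −(0.0592/2)·log([dilute]/[conc]) = −(0.0592/2)·log(0.000104/0.0059) = +0.052 V.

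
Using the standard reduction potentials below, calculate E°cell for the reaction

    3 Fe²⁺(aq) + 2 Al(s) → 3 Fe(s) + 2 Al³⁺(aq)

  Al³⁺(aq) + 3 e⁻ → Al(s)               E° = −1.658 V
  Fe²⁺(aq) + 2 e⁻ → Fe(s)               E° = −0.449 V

In the reaction as written, Fe²⁺(aq) is reduced (cathode) and Al³⁺(aq) is produced by oxidation at the anode.
E°cell = E°(cathode) − E°(anode) = −0.449 − (−1.658) = +1.209 V.
The positive value indicates the reaction is spontaneous as written.

+1.209 V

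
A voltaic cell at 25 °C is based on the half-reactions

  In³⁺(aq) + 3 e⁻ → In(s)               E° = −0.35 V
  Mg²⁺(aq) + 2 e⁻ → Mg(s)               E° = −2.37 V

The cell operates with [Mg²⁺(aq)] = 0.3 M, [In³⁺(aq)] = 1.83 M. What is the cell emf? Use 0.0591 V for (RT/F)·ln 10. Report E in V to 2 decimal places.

Since E°(In³⁺/In) > E°(Mg²⁺/Mg), In³⁺/In serves as the cathode.
E°cell = E°cat − E°an = −0.35 − (−2.37) = +2.02 V; n = 6.
The balanced reaction is 2 In³⁺(aq) + 3 Mg(s) → 2 In(s) + 3 Mg²⁺(aq), so Q = [Mg²⁺(aq)]^3 / [In³⁺(aq)]^2 = 0.00806 and log Q = −2.094.
Applying E = E° − (RT ln10/nF)·log Q gives +2.02 − (0.0591/6)(−2.094) = +2.04 V.

+2.04 V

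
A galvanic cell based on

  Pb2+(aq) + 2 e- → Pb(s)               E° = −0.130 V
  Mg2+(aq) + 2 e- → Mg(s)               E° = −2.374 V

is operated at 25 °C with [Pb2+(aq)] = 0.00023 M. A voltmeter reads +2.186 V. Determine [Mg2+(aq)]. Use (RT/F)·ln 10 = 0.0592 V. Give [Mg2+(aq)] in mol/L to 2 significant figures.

Pb²⁺/Pb is the cathode (higher E°); E°cell = −0.130 − (−2.374) = +2.244 V with n = 2.
Since E = E° − (0.0592/n)·log Q, log Q = n(E° − E)/0.0592 = 1.959.
Balancing electrons gives Pb2+(aq) + Mg(s) → Pb(s) + Mg2+(aq); thus Q = [Mg2+(aq)] / [Pb2+(aq)].
Isolating [Mg2+(aq)] in Q = 10^{1.959} yields log [Mg2+(aq)] = −1.679, i.e. 0.021 M.

0.021 M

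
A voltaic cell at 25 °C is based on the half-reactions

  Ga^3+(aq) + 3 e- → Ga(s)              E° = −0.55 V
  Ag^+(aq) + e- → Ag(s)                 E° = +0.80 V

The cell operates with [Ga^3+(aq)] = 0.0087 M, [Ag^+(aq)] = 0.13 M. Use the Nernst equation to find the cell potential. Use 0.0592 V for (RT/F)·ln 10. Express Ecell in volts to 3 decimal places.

Since E°(Ag⁺/Ag) > E°(Ga³⁺/Ga), Ag⁺/Ag serves as the cathode.
E°cell = E°cat − E°an = +0.80 − (−0.55) = +1.35 V; n = 3.
The balanced reaction is 3 Ag^+(aq) + Ga(s) → 3 Ag(s) + Ga^3+(aq), so Q = [Ga^3+(aq)] / [Ag^+(aq)]^3 = 3.96 and log Q = 0.598.
E = E° − (0.0592/n)·log Q = +1.35 − (0.0592/3)(0.598) = +1.338 V.

+1.338 V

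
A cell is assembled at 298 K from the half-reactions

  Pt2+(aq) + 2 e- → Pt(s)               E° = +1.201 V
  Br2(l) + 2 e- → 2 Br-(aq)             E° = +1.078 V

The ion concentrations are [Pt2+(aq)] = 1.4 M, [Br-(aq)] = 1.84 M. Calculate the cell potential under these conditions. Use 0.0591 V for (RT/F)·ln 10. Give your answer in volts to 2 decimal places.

Pt²⁺/Pt is reduced (cathode, E° = +1.201 V) and Br₂/Br⁻ is oxidized (anode).
E°cell = E°cat − E°an = +1.201 − (+1.078) = +0.123 V; n = 2.
The balanced reaction is Pt2+(aq) + 2 Br-(aq) → Pt(s) + Br2(l), so Q = 1 / ([Pt2+(aq)]·[Br-(aq)]^2) = 0.211 and log Q = −0.676.
E = E° − (0.0591/n)·log Q = +0.123 − (0.0591/2)(−0.676) = +0.14 V.

+0.14 V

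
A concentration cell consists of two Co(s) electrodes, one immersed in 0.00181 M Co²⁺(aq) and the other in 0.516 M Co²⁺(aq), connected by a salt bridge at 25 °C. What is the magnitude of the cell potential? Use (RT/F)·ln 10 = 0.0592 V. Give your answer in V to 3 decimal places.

0.073 V

For a concentration cell E°cell = 0, since both electrodes use the same couple.
The compartment with the higher Co²⁺(aq) concentration (0.516 M) acts as the cathode; ions are reduced there and produced at the dilute (0.00181 M) anode.
With n = 2, Ecell = −(0.0592/2)·log([dilute]/[conc]) = −(0.0592/2)·log(0.00181/0.516) = +0.073 V.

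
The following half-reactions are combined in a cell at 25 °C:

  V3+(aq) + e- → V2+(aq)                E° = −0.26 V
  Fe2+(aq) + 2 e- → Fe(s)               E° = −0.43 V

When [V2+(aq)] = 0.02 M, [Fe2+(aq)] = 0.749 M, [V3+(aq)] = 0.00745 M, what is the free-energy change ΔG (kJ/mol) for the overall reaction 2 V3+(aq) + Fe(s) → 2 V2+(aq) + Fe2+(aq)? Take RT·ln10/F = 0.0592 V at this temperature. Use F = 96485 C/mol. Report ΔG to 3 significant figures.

With V³⁺/V²⁺ reduced at the cathode, E°cell = −0.26 − (−0.43) = +0.17 V and n = 2.
Q = ([V2+(aq)]^2·[Fe2+(aq)]) / [V3+(aq)]^2 = 5.4, so log Q = 0.732 and E = +0.17 − (0.0592/2)(0.732) = +0.1483 V.
ΔG = −nFE = −(2)(96485)(+0.1483) J/mol = −28.6 kJ/mol.

−28.6 kJ/mol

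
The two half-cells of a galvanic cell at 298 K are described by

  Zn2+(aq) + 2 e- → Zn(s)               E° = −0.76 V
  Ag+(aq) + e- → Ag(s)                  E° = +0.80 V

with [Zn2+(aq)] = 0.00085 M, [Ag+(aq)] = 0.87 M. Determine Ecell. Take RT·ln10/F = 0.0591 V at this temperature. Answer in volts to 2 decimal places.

+1.65 V

The Ag⁺/Ag couple has the more positive E°, so it is the cathode; Zn²⁺/Zn is the anode.
E°cell = +0.80 − (−0.76) = +1.56 V, with n = 2 electrons transferred.
The balanced reaction is 2 Ag+(aq) + Zn(s) → 2 Ag(s) + Zn2+(aq), so Q = [Zn2+(aq)] / [Ag+(aq)]^2 = 0.00112 and log Q = −2.950.
Applying E = E° − (RT ln10/nF)·log Q gives +1.56 − (0.0591/2)(−2.950) = +1.65 V.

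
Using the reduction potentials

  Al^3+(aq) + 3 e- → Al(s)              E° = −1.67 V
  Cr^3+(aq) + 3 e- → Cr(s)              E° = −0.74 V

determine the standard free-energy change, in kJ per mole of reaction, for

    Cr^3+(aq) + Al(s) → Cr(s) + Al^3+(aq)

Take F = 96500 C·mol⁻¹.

−269 kJ/mol

In the reaction as written Cr^3+(aq) is reduced, so the Cr³⁺/Cr couple is the cathode and Al³⁺/Al is the anode.
E°cell = −0.74 − (−1.67) = +0.93 V; balancing electrons gives n = 3.
ΔG° = −nFE°cell = −(3)(96500)(+0.93) J/mol = −269 kJ/mol.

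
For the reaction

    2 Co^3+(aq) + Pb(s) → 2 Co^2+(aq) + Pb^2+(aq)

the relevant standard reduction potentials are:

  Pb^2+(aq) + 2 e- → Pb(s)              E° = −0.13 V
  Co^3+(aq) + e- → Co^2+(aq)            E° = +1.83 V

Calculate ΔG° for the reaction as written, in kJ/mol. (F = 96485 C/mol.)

In the reaction as written Co^3+(aq) is reduced, so the Co³⁺/Co²⁺ couple is the cathode and Pb²⁺/Pb is the anode.
E°cell = +1.83 − (−0.13) = +1.96 V; balancing electrons gives n = 2.
ΔG° = −nFE°cell = −(2)(96485)(+1.96) J/mol = −378 kJ/mol.

−378 kJ/mol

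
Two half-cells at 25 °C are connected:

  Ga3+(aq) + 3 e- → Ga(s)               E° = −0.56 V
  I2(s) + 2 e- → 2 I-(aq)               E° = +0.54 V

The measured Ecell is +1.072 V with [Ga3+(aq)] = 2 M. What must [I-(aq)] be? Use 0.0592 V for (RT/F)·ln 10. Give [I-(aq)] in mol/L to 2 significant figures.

With I₂/I⁻ at the cathode and Ga³⁺/Ga at the anode, E°cell = +0.54 − (−0.56) = +1.10 V (n = 6).
Since E = E° − (0.0592/n)·log Q, log Q = n(E° − E)/0.0592 = 2.838.
For 3 I2(s) + 2 Ga(s) → 6 I-(aq) + 2 Ga3+(aq), the reaction quotient is Q = [I-(aq)]^6·[Ga3+(aq)]^2.
Substituting the known concentrations and solving, log [I-(aq)] = 0.373 and [I-(aq)] = 2.4 M.

2.4 M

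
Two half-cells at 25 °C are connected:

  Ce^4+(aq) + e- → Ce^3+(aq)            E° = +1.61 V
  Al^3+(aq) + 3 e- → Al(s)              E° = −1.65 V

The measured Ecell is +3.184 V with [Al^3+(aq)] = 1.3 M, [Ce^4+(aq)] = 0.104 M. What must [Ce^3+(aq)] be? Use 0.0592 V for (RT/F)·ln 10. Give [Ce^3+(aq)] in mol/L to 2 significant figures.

The Ce⁴⁺/Ce³⁺ couple has the larger reduction potential, so it is the cathode: E°cell = +1.61 − (−1.65) = +3.26 V and n = 3.
From the Nernst equation, log Q = n(E° − E)/0.0592 = 3·(+3.26 − (+3.184))/0.0592 = 3.851.
Balancing electrons gives 3 Ce^4+(aq) + Al(s) → 3 Ce^3+(aq) + Al^3+(aq); thus Q = ([Ce^3+(aq)]^3·[Al^3+(aq)]) / [Ce^4+(aq)]^3.
Solving for the unknown gives log [Ce^3+(aq)] = 0.263, so [Ce^3+(aq)] ≈ 1.8 M.

1.8 M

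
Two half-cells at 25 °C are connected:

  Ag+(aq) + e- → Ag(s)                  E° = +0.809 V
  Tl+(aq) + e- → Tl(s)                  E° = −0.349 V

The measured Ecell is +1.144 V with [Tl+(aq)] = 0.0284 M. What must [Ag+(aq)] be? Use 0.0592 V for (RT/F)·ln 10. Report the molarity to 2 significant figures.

With Ag⁺/Ag at the cathode and Tl⁺/Tl at the anode, E°cell = +0.809 − (−0.349) = +1.158 V (n = 1).
Since E = E° − (0.0592/n)·log Q, log Q = n(E° − E)/0.0592 = 0.236.
For Ag+(aq) + Tl(s) → Ag(s) + Tl+(aq), the reaction quotient is Q = [Tl+(aq)] / [Ag+(aq)].
Solving for the unknown gives log [Ag+(aq)] = −1.783, so [Ag+(aq)] ≈ 0.016 M.

0.016 M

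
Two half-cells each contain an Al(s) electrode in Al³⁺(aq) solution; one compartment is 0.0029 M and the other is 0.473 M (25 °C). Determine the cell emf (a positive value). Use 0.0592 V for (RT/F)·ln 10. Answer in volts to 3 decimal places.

For a concentration cell E°cell = 0, since both electrodes use the same couple.
The compartment with the higher Al³⁺(aq) concentration (0.473 M) acts as the cathode; ions are reduced there and produced at the dilute (0.0029 M) anode.
With n = 3, Ecell = −(0.0592/3)·log([dilute]/[conc]) = −(0.0592/3)·log(0.0029/0.473) = +0.044 V.

0.044 V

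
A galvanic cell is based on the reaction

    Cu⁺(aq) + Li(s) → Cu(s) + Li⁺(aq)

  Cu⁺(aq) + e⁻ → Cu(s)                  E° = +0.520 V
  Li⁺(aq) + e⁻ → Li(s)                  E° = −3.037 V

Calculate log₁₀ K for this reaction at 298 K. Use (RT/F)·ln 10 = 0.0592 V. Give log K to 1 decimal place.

The Cu⁺/Cu couple is reduced (cathode); E°cell = +0.520 − (−3.037) = +3.557 V with n = 1.
At equilibrium E = 0, so log K = nE°cell / 0.0592 = (1)(+3.557) / 0.0592 = 60.1.

log K = 60.1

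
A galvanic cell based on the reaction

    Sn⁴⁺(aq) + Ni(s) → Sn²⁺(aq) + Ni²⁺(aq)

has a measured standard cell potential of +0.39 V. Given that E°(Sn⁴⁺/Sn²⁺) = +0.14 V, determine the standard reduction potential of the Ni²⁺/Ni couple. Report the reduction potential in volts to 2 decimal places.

−0.25 V

In the reaction as written the Sn⁴⁺/Sn²⁺ couple is reduced (cathode) and Ni²⁺/Ni is oxidized (anode), so E°cell = E°(Sn⁴⁺/Sn²⁺) − E°(Ni²⁺/Ni).
E°(Ni²⁺/Ni) = E°(cathode) − E°cell = +0.14 − (+0.39) = −0.25 V.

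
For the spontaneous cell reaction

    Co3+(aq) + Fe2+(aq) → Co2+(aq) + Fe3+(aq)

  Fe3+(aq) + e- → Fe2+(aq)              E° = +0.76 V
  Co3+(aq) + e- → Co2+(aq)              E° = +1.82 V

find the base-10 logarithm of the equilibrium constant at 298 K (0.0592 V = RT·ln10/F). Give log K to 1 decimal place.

log K = 17.9

The Co³⁺/Co²⁺ couple is reduced (cathode); E°cell = +1.82 − (+0.76) = +1.06 V with n = 1.
At equilibrium E = 0, so log K = nE°cell / 0.0592 = (1)(+1.06) / 0.0592 = 17.9.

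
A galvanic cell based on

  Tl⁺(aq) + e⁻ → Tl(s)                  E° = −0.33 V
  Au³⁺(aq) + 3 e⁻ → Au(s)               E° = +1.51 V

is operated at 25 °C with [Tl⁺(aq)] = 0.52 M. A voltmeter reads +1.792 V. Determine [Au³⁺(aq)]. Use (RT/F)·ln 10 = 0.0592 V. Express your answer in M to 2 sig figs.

Au³⁺/Au is the cathode (higher E°); E°cell = +1.51 − (−0.33) = +1.84 V with n = 3.
Rearranging E = E° − (0.0592/n)·log Q gives log Q = 3(+1.84 − (+1.792))/0.0592 = 2.432.
The balanced reaction is Au³⁺(aq) + 3 Tl(s) → Au(s) + 3 Tl⁺(aq), so Q = [Tl⁺(aq)]^3 / [Au³⁺(aq)].
Substituting the known concentrations and solving, log [Au³⁺(aq)] = −3.284 and [Au³⁺(aq)] = 0.00052 M.

0.00052 M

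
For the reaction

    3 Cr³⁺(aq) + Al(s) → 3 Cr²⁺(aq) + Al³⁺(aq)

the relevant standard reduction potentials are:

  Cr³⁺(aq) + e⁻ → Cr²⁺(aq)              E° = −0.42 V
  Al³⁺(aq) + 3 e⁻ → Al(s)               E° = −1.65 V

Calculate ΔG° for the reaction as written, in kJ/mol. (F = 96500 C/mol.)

−356 kJ/mol

In the reaction as written Cr³⁺(aq) is reduced, so the Cr³⁺/Cr²⁺ couple is the cathode and Al³⁺/Al is the anode.
E°cell = −0.42 − (−1.65) = +1.23 V; balancing electrons gives n = 3.
ΔG° = −nFE°cell = −(3)(96500)(+1.23) J/mol = −356 kJ/mol.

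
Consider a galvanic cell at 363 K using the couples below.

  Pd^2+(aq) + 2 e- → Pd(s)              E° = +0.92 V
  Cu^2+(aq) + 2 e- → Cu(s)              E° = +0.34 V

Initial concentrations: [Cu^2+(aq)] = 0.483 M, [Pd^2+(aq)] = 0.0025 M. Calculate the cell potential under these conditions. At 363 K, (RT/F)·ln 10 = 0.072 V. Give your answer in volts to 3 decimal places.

The Pd²⁺/Pd couple has the more positive E°, so it is the cathode; Cu²⁺/Cu is the anode.
E°cell = E°cat − E°an = +0.92 − (+0.34) = +0.58 V; n = 2.
Balancing gives Pd^2+(aq) + Cu(s) → Pd(s) + Cu^2+(aq); hence Q = [Cu^2+(aq)] / [Pd^2+(aq)] = 193 (log Q = 2.286).
Applying E = E° − (RT ln10/nF)·log Q gives +0.58 − (0.072/2)(2.286) = +0.498 V.

+0.498 V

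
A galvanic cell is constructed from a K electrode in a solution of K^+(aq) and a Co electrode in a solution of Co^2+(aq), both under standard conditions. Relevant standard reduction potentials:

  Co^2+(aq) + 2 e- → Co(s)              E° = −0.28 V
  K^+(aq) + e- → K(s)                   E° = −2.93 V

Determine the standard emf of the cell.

+2.65 V

The Co²⁺/Co couple has the higher E°, so Co ion is reduced (cathode) and K is oxidized (anode).
E°cell = E°(cathode) − E°(anode) = −0.28 − (−2.93) = +2.65 V.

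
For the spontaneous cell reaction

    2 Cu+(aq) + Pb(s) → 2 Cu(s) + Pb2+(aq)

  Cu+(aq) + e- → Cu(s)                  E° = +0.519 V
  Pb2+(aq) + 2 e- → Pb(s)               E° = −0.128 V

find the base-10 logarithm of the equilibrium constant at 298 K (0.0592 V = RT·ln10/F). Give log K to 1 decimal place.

log K = 21.9

The Cu⁺/Cu couple is reduced (cathode); E°cell = +0.519 − (−0.128) = +0.647 V with n = 2.
At equilibrium E = 0, so log K = nE°cell / 0.0592 = (2)(+0.647) / 0.0592 = 21.9.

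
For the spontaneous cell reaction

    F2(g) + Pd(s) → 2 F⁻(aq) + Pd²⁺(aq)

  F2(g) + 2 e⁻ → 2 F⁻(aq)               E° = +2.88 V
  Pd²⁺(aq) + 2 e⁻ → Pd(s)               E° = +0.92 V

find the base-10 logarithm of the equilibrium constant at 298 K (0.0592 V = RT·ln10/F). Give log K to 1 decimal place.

log K = 66.2

The F₂/F⁻ couple is reduced (cathode); E°cell = +2.88 − (+0.92) = +1.96 V with n = 2.
At equilibrium E = 0, so log K = nE°cell / 0.0592 = (2)(+1.96) / 0.0592 = 66.2.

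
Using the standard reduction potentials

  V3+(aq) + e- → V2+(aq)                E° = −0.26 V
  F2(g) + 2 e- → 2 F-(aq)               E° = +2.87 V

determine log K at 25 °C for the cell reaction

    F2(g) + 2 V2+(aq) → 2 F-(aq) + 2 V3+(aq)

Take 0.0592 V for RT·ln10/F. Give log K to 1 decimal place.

The F₂/F⁻ couple is reduced (cathode); E°cell = +2.87 − (−0.26) = +3.13 V with n = 2.
At equilibrium E = 0, so log K = nE°cell / 0.0592 = (2)(+3.13) / 0.0592 = 105.7.

log K = 105.7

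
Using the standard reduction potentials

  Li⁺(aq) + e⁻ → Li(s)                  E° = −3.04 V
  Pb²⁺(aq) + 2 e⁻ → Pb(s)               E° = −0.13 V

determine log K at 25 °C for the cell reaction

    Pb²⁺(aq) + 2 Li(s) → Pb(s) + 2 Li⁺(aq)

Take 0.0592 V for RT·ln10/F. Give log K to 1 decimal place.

The Pb²⁺/Pb couple is reduced (cathode); E°cell = −0.13 − (−3.04) = +2.91 V with n = 2.
At equilibrium E = 0, so log K = nE°cell / 0.0592 = (2)(+2.91) / 0.0592 = 98.3.

log K = 98.3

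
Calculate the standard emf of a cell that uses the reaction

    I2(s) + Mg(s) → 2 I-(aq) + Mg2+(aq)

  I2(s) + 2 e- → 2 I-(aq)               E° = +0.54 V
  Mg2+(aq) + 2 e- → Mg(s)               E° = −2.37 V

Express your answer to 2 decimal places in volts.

I2(s) gains electrons, so the I₂/I⁻ couple is the cathode; the Mg²⁺/Mg couple is the anode.
E°cell = E°(cathode) − E°(anode) = +0.54 − (−2.37) = +2.91 V.

+2.91 V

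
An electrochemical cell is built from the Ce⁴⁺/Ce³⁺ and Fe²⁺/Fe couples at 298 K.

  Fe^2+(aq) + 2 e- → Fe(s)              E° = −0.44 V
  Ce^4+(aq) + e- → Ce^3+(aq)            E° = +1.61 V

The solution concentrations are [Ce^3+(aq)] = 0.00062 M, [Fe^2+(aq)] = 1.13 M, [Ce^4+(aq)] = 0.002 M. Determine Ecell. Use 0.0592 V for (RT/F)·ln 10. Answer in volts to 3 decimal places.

+2.079 V

Ce⁴⁺/Ce³⁺ is reduced (cathode, E° = +1.61 V) and Fe²⁺/Fe is oxidized (anode).
The standard potential is +1.61 − (−0.44) = +2.05 V and the balanced reaction transfers n = 2 electrons.
The balanced reaction is 2 Ce^4+(aq) + Fe(s) → 2 Ce^3+(aq) + Fe^2+(aq), so Q = ([Ce^3+(aq)]^2·[Fe^2+(aq)]) / [Ce^4+(aq)]^2 = 0.109 and log Q = −0.964.
E = E° − (0.0592/n)·log Q = +2.05 − (0.0592/2)(−0.964) = +2.079 V.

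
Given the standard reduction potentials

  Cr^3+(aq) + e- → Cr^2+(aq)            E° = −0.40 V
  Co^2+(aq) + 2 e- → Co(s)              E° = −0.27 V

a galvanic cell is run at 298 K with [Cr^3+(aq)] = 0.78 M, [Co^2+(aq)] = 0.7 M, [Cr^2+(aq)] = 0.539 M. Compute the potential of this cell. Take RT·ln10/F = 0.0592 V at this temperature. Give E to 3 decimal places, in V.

+0.116 V

The Co²⁺/Co couple has the more positive E°, so it is the cathode; Cr³⁺/Cr²⁺ is the anode.
The standard potential is −0.27 − (−0.40) = +0.13 V and the balanced reaction transfers n = 2 electrons.
For the overall reaction Co^2+(aq) + 2 Cr^2+(aq) → Co(s) + 2 Cr^3+(aq), Q = [Cr^3+(aq)]^2 / ([Co^2+(aq)]·[Cr^2+(aq)]^2) = 2.99, giving log Q = 0.476.
Applying E = E° − (RT ln10/nF)·log Q gives +0.13 − (0.0592/2)(0.476) = +0.116 V.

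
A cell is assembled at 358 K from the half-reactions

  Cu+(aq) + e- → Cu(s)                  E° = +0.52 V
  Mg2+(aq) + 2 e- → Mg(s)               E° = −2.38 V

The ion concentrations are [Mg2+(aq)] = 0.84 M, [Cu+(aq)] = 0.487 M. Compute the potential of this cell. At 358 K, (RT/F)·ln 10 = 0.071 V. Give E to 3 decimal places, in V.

+2.881 V

Cu⁺/Cu is reduced (cathode, E° = +0.52 V) and Mg²⁺/Mg is oxidized (anode).
E°cell = +0.52 − (−2.38) = +2.90 V, with n = 2 electrons transferred.
Balancing gives 2 Cu+(aq) + Mg(s) → 2 Cu(s) + Mg2+(aq); hence Q = [Mg2+(aq)] / [Cu+(aq)]^2 = 3.54 (log Q = 0.549).
E = E° − (0.071/n)·log Q = +2.90 − (0.071/2)(0.549) = +2.881 V.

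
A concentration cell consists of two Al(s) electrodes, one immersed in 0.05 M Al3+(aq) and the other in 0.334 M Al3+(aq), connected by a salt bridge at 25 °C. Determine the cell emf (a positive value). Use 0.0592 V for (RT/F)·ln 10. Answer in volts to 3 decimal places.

For a concentration cell E°cell = 0, since both electrodes use the same couple.
The compartment with the higher Al3+(aq) concentration (0.334 M) acts as the cathode; ions are reduced there and produced at the dilute (0.05 M) anode.
With n = 3, Ecell = −(0.0592/3)·log([dilute]/[conc]) = −(0.0592/3)·log(0.05/0.334) = +0.016 V.

0.016 V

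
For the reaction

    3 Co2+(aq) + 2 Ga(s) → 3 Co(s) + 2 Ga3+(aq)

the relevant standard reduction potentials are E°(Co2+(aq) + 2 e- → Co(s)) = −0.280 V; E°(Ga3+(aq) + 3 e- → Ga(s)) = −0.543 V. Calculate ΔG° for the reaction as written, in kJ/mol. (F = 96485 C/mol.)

−152 kJ/mol

In the reaction as written Co2+(aq) is reduced, so the Co²⁺/Co couple is the cathode and Ga³⁺/Ga is the anode.
E°cell = −0.280 − (−0.543) = +0.263 V; balancing electrons gives n = 6.
ΔG° = −nFE°cell = −(6)(96485)(+0.263) J/mol = −152 kJ/mol.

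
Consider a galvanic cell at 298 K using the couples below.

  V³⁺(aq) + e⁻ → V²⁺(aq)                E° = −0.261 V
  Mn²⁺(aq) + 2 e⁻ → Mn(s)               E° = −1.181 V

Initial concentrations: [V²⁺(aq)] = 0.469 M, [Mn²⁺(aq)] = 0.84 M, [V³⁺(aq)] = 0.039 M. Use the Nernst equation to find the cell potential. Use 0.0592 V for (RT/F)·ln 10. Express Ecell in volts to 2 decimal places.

V³⁺/V²⁺ is reduced (cathode, E° = −0.261 V) and Mn²⁺/Mn is oxidized (anode).
The standard potential is −0.261 − (−1.181) = +0.920 V and the balanced reaction transfers n = 2 electrons.
Balancing gives 2 V³⁺(aq) + Mn(s) → 2 V²⁺(aq) + Mn²⁺(aq); hence Q = ([V²⁺(aq)]^2·[Mn²⁺(aq)]) / [V³⁺(aq)]^2 = 121 (log Q = 2.084).
Applying E = E° − (RT ln10/nF)·log Q gives +0.920 − (0.0592/2)(2.084) = +0.86 V.

+0.86 V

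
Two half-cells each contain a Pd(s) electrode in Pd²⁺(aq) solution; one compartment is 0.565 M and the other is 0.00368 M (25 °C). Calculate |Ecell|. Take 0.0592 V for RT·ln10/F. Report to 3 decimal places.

For a concentration cell E°cell = 0, since both electrodes use the same couple.
The compartment with the higher Pd²⁺(aq) concentration (0.565 M) acts as the cathode; ions are reduced there and produced at the dilute (0.00368 M) anode.
With n = 2, Ecell = −(0.0592/2)·log([dilute]/[conc]) = −(0.0592/2)·log(0.00368/0.565) = +0.065 V.

0.065 V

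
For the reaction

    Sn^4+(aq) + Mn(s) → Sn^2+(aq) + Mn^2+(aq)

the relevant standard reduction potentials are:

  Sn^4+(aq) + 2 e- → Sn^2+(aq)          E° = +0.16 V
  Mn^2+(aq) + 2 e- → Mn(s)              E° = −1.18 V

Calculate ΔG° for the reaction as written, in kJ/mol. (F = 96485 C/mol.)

In the reaction as written Sn^4+(aq) is reduced, so the Sn⁴⁺/Sn²⁺ couple is the cathode and Mn²⁺/Mn is the anode.
E°cell = +0.16 − (−1.18) = +1.34 V; balancing electrons gives n = 2.
ΔG° = −nFE°cell = −(2)(96485)(+1.34) J/mol = −259 kJ/mol.

−259 kJ/mol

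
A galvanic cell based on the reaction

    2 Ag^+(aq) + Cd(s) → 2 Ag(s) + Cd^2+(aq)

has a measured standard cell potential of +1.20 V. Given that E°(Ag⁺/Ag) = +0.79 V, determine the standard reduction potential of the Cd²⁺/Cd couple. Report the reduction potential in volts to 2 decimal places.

−0.41 V

In the reaction as written the Ag⁺/Ag couple is reduced (cathode) and Cd²⁺/Cd is oxidized (anode), so E°cell = E°(Ag⁺/Ag) − E°(Cd²⁺/Cd).
E°(Cd²⁺/Cd) = E°(cathode) − E°cell = +0.79 − (+1.20) = −0.41 V.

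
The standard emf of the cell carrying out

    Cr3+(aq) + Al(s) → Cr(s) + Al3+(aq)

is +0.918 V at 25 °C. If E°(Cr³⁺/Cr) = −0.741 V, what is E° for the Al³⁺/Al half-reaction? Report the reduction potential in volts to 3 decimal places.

−1.659 V

In the reaction as written the Cr³⁺/Cr couple is reduced (cathode) and Al³⁺/Al is oxidized (anode), so E°cell = E°(Cr³⁺/Cr) − E°(Al³⁺/Al).
E°(Al³⁺/Al) = E°(cathode) − E°cell = −0.741 − (+0.918) = −1.659 V.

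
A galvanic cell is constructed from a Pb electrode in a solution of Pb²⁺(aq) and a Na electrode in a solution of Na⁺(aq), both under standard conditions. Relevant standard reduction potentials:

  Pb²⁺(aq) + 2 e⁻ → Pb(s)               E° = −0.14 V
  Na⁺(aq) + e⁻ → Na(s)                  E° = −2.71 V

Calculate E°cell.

+2.57 V

Of the two couples in this cell, the one with the more positive reduction potential is reduced at the cathode: here that is Pb²⁺/Pb (−0.14 V); Na⁺/Na (−2.71 V) is the anode.
E°cell = E°(cathode) − E°(anode) = −0.14 − (−2.71) = +2.57 V.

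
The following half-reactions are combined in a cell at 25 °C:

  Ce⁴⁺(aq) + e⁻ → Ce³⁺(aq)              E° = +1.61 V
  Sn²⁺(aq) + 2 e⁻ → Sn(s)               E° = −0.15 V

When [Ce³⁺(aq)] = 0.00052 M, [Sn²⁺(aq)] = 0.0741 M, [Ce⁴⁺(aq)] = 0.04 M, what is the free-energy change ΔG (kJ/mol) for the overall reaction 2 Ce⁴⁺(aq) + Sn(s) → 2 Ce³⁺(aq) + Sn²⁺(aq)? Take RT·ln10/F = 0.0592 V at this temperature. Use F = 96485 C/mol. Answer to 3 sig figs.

−368 kJ/mol

The standard cell potential is +1.61 − (−0.15) = +1.76 V, with n = 2 electrons in the balanced equation.
The reaction quotient is ([Ce³⁺(aq)]^2·[Sn²⁺(aq)]) / [Ce⁴⁺(aq)]^2 = 1.25×10^−5; by Nernst, E = +1.76 − (0.0592/2)(−4.902) = +1.9051 V.
Finally ΔG = −nFE = −(2)(96485 C/mol)(+1.9051 V) = −368 kJ/mol.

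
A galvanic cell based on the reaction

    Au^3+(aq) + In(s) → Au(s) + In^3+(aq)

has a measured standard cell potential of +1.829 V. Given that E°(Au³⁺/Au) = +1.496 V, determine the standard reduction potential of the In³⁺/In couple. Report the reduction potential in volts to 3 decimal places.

In the reaction as written the Au³⁺/Au couple is reduced (cathode) and In³⁺/In is oxidized (anode), so E°cell = E°(Au³⁺/Au) − E°(In³⁺/In).
E°(In³⁺/In) = E°(cathode) − E°cell = +1.496 − (+1.829) = −0.333 V.

−0.333 V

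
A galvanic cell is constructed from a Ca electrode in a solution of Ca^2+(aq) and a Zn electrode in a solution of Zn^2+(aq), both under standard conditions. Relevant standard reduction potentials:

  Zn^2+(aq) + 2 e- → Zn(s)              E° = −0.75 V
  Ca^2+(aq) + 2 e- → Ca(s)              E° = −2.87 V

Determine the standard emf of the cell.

Of the two couples in this cell, the one with the more positive reduction potential is reduced at the cathode: here that is Zn²⁺/Zn (−0.75 V); Ca²⁺/Ca (−2.87 V) is the anode.
E°cell = E°(cathode) − E°(anode) = −0.75 − (−2.87) = +2.12 V.

+2.12 V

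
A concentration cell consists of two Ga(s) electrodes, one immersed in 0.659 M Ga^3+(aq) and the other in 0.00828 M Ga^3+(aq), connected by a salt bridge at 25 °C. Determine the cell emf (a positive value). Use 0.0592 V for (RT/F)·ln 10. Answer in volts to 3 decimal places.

0.038 V

For a concentration cell E°cell = 0, since both electrodes use the same couple.
The compartment with the higher Ga^3+(aq) concentration (0.659 M) acts as the cathode; ions are reduced there and produced at the dilute (0.00828 M) anode.
With n = 3, Ecell = −(0.0592/3)·log([dilute]/[conc]) = −(0.0592/3)·log(0.00828/0.659) = +0.038 V.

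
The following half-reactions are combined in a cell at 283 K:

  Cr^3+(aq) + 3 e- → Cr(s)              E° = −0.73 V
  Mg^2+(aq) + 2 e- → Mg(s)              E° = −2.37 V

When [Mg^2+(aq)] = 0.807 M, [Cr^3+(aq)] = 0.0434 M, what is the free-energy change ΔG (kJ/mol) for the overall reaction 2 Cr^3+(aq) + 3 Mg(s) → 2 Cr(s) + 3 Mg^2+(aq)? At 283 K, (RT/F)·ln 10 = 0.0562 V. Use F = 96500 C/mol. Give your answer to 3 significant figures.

E°cell = −0.73 − (−2.37) = +1.64 V; the balanced reaction transfers n = 6 electrons.
Q = [Mg^2+(aq)]^3 / [Cr^3+(aq)]^2 = 279, so log Q = 2.446 and E = +1.64 − (0.0562/6)(2.446) = +1.6171 V.
ΔG = −nFE = −(6)(96500)(+1.6171) J/mol = −936 kJ/mol.

−936 kJ/mol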